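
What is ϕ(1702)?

Factor 1702: 1702 = 2 · 23 · 37.
φ(1702) = 1702 · (1 − 1/2) · (1 − 1/23) · (1 − 1/37)
       = 1702 · 792/1702 = 792.

792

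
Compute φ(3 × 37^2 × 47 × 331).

40439520

φ(63892599) = 63892599 · (1 − 1/3) · (1 − 1/37) · (1 − 1/47) · (1 − 1/331)
       = 63892599 · 1092960/1726827 = 40439520.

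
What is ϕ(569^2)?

323192

φ(569^2) = 569^1·(569−1) = 569·568 = 323192.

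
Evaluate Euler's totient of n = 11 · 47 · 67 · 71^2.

φ(174615199) = 174615199 · (1 − 1/11) · (1 − 1/47) · (1 − 1/67) · (1 − 1/71)
       = 174615199 · 2125200/2459369 = 150889200.

150889200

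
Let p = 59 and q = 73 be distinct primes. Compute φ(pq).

4176

For distinct primes, φ(pq) = (p−1)(q−1) = 58 × 72 = 4176.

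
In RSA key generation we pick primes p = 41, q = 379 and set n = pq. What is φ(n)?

15120

φ(pq) = (p−1)(q−1) = 40 · 378 = 15120.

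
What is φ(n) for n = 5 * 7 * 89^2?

187968

φ(277235) = 277235 · (1 − 1/5) · (1 − 1/7) · (1 − 1/89)
       = 277235 · 2112/3115 = 187968.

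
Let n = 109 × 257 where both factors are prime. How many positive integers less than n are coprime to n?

φ(n) = (p − 1)(q − 1) = (109−1)(257−1) = 108·256 = 27648.

27648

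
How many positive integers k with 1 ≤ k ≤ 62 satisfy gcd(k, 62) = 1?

30

Prime factorization: 62 = 2 × 31.
φ(62) = 62 · (1 − 1/2) · (1 − 1/31)
       = 62 · 30/62 = 30.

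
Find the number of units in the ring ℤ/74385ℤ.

Factor 74385: 74385 = 3^3 · 5 · 19 · 29.
φ(74385) = 74385 · (1 − 1/3) · (1 − 1/5) · (1 − 1/19) · (1 − 1/29)
       = 74385 · 4032/8265 = 36288.

36288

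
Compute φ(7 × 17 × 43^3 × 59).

φ(7) = 7 − 1 = 6.
φ(17) = 17 − 1 = 16.
φ(43^3) = 43^3 − 43^2 = 79507 − 1849 = 77658.
φ(59) = 59 − 1 = 58.
Since φ is multiplicative, φ(558218647) = 6 · 16 · 77658 · 58 = 432399744.

432399744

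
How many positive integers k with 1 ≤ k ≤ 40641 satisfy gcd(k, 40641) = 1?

23760

First factor: 40641 = 3 · 19 · 23 · 31.
φ(3) = 3 − 1 = 2.
φ(19) = 19 − 1 = 18.
φ(23) = 23 − 1 = 22.
φ(31) = 31 − 1 = 30.
Multiply: 2 · 18 · 22 · 30 = 23760.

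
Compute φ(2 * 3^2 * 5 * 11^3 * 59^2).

99374880

φ(2) = 2 − 1 = 1.
φ(3^2) = 3^2 − 3^1 = 9 − 3 = 6.
φ(5) = 5 − 1 = 4.
φ(11^3) = 11^2·(11−1) = 121·10 = 1210.
φ(59^2) = 59^2 − 59^1 = 3481 − 59 = 3422.
Since φ is multiplicative, φ(416988990) = 1 · 6 · 4 · 1210 · 3422 = 99374880.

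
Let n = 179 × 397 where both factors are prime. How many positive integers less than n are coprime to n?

70488

φ(71063) = 71063 · (1 − 1/179) · (1 − 1/397)
       = 71063 · 70488/71063 = 70488.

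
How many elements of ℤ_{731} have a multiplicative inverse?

672

Prime factorization: 731 = 17 · 43.
φ(17) = 17 − 1 = 16.
φ(43) = 43 − 1 = 42.
Since φ is multiplicative, φ(731) = 16 · 42 = 672.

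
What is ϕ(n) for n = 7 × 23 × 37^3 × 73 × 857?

400946236416

φ(7) = 7 − 1 = 6.
φ(23) = 23 − 1 = 22.
φ(37^3) = 37^3 − 37^2 = 50653 − 1369 = 49284.
φ(73) = 73 − 1 = 72.
φ(857) = 857 − 1 = 856.
Since φ is multiplicative, φ(510193275613) = 6 · 22 · 49284 · 72 · 856 = 400946236416.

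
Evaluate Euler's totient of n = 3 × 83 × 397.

φ(3) = 3 − 1 = 2.
φ(83) = 83 − 1 = 82.
φ(397) = 397 − 1 = 396.
Since φ is multiplicative, φ(98853) = 2 · 82 · 396 = 64944.

64944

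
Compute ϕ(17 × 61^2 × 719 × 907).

38093748480

φ(17) = 17 − 1 = 16.
φ(61^2) = 61^2 − 61^1 = 3721 − 61 = 3660.
φ(719) = 719 − 1 = 718.
φ(907) = 907 − 1 = 906.
φ(41251977181) = 16 × 3660 × 718 × 906 = 38093748480.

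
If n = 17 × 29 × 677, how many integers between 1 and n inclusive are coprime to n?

φ(333761) = 333761 · (1 − 1/17) · (1 − 1/29) · (1 − 1/677)
       = 333761 · 302848/333761 = 302848.

302848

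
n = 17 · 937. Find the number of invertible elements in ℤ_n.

14976

φ(17) = 17 − 1 = 16.
φ(937) = 937 − 1 = 936.
Multiply: 16 · 936 = 14976.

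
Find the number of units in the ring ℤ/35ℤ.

24

First factor: 35 = 5 * 7.
φ(35) = 35 · (1 − 1/5) · (1 − 1/7)
       = 35 · 24/35 = 24.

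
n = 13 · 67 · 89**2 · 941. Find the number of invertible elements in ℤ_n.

φ(13) = 13 − 1 = 12.
φ(67) = 67 − 1 = 66.
φ(89^2) = 89^2 − 89^1 = 7921 − 89 = 7832.
φ(941) = 941 − 1 = 940.
φ(6492138731) = 12 × 66 × 7832 × 940 = 5830767360.

5830767360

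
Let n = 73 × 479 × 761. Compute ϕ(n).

26156160

φ(73) = 73 − 1 = 72.
φ(479) = 479 − 1 = 478.
φ(761) = 761 − 1 = 760.
φ(26609887) = 72 × 478 × 760 = 26156160.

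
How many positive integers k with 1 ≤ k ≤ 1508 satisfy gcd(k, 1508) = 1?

672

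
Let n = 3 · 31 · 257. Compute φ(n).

φ(23901) = 23901 · (1 − 1/3) · (1 − 1/31) · (1 − 1/257)
       = 23901 · 15360/23901 = 15360.

15360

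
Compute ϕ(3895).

3895 = 5 × 19 × 41.
φ(5) = 5 − 1 = 4.
φ(19) = 19 − 1 = 18.
φ(41) = 41 − 1 = 40.
Since φ is multiplicative, φ(3895) = 4 · 18 · 40 = 2880.

2880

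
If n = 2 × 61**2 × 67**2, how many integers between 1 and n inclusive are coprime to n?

16184520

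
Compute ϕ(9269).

7920

First factor: 9269 = 13 · 23 · 31.
φ(9269) = 9269 · (1 − 1/13) · (1 − 1/23) · (1 − 1/31)
       = 9269 · 7920/9269 = 7920.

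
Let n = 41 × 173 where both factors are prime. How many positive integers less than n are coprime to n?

6880

φ(41) = 41 − 1 = 40.
φ(173) = 173 − 1 = 172.
Since φ is multiplicative, φ(7093) = 40 · 172 = 6880.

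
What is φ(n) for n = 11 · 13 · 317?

37920

φ(11) = 11 − 1 = 10.
φ(13) = 13 − 1 = 12.
φ(317) = 317 − 1 = 316.
φ(45331) = 10 × 12 × 316 = 37920.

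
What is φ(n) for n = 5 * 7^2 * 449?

75264

φ(5) = 5 − 1 = 4.
φ(7^2) = 7^2 − 7^1 = 49 − 7 = 42.
φ(449) = 449 − 1 = 448.
Multiply: 4 · 42 · 448 = 75264.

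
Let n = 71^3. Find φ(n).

φ(71^3) = 71^2·(71−1) = 5041·70 = 352870.

352870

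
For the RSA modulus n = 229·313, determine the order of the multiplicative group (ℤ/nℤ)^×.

φ(71677) = 71677 · (1 − 1/229) · (1 − 1/313)
       = 71677 · 71136/71677 = 71136.

71136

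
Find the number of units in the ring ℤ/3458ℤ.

1296

First factor: 3458 = 2 · 7 · 13 · 19.
φ(2) = 2 − 1 = 1.
φ(7) = 7 − 1 = 6.
φ(13) = 13 − 1 = 12.
φ(19) = 19 − 1 = 18.
Since φ is multiplicative, φ(3458) = 1 · 6 · 12 · 18 = 1296.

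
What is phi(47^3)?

φ(47^3) = 47^3 − 47^2 = 103823 − 2209 = 101614.

101614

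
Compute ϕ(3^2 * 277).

φ(2493) = 2493 · (1 − 1/3) · (1 − 1/277)
       = 2493 · 552/831 = 1656.

1656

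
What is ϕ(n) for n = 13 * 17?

φ(221) = 221 · (1 − 1/13) · (1 − 1/17)
       = 221 · 192/221 = 192.

192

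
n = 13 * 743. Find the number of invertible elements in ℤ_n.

8904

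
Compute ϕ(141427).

141427 = 11 · 13 · 23 · 43.
φ(11) = 11 − 1 = 10.
φ(13) = 13 − 1 = 12.
φ(23) = 23 − 1 = 22.
φ(43) = 43 − 1 = 42.
Multiply: 10 · 12 · 22 · 42 = 110880.

110880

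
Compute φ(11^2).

110

φ(121) = 121 · (1 − 1/11)
       = 121 · 10/11 = 110.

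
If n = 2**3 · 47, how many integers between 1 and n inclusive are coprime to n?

184

φ(2^3) = 2^2·(2−1) = 4·1 = 4.
φ(47) = 47 − 1 = 46.
φ(376) = 4 × 46 = 184.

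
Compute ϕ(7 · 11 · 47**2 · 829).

φ(141007097) = 141007097 · (1 − 1/7) · (1 − 1/11) · (1 − 1/47) · (1 − 1/829)
       = 141007097 · 2285280/3000151 = 107408160.

107408160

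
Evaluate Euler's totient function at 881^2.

775280

φ(776161) = 776161 · (1 − 1/881)
       = 776161 · 880/881 = 775280.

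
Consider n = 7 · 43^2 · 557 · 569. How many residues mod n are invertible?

φ(7) = 7 − 1 = 6.
φ(43^2) = 43^2 − 43^1 = 1849 − 43 = 1806.
φ(557) = 557 − 1 = 556.
φ(569) = 569 − 1 = 568.
φ(4102063819) = 6 × 1806 × 556 × 568 = 3422095488.

3422095488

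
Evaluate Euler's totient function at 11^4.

φ(11^4) = 11^4 − 11^3 = 14641 − 1331 = 13310.

13310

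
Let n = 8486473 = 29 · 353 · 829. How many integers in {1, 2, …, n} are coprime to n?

φ(29) = 29 − 1 = 28.
φ(353) = 353 − 1 = 352.
φ(829) = 829 − 1 = 828.
Since φ is multiplicative, φ(8486473) = 28 · 352 · 828 = 8160768.

8160768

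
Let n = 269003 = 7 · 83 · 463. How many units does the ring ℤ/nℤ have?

227304

φ(269003) = 269003 · (1 − 1/7) · (1 − 1/83) · (1 − 1/463)
       = 269003 · 227304/269003 = 227304.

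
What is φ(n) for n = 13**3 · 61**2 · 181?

φ(1479681697) = 1479681697 · (1 − 1/13) · (1 − 1/61) · (1 − 1/181)
       = 1479681697 · 129600/143533 = 1336046400.

1336046400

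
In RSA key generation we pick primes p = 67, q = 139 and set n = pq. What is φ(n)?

For distinct primes, φ(pq) = (p−1)(q−1) = 66 × 138 = 9108.

9108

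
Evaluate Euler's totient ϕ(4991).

3960

Prime factorization: 4991 = 7 · 23 · 31.
φ(7) = 7 − 1 = 6.
φ(23) = 23 − 1 = 22.
φ(31) = 31 − 1 = 30.
φ(4991) = 6 × 22 × 30 = 3960.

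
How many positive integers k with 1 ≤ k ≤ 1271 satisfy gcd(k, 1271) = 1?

1200

1271 = 31 * 41.
φ(1271) = 1271 · (1 − 1/31) · (1 − 1/41)
       = 1271 · 1200/1271 = 1200.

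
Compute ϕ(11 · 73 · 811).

583200

φ(651233) = 651233 · (1 − 1/11) · (1 − 1/73) · (1 − 1/811)
       = 651233 · 583200/651233 = 583200.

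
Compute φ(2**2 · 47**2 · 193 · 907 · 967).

φ(2^2) = 2^2 − 2^1 = 4 − 2 = 2.
φ(47^2) = 47^1·(47−1) = 47·46 = 2162.
φ(193) = 193 − 1 = 192.
φ(907) = 907 − 1 = 906.
φ(967) = 967 − 1 = 966.
Multiply: 2 · 2162 · 192 · 906 · 966 = 726594720768.

726594720768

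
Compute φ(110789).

84672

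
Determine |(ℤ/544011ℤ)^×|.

544011 = 3 * 13**2 * 29 * 37.
φ(544011) = 544011 · (1 − 1/3) · (1 − 1/13) · (1 − 1/29) · (1 − 1/37)
       = 544011 · 24192/41847 = 314496.

314496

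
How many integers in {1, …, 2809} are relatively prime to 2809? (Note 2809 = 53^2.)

2756

φ(2809) = 2809 · (1 − 1/53)
       = 2809 · 52/53 = 2756.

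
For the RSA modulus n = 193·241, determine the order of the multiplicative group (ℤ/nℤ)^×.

46080

φ(193) = 193 − 1 = 192.
φ(241) = 241 − 1 = 240.
Since φ is multiplicative, φ(46513) = 192 · 240 = 46080.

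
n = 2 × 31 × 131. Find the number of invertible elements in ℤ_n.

3900

φ(2) = 2 − 1 = 1.
φ(31) = 31 − 1 = 30.
φ(131) = 131 − 1 = 130.
Multiply: 1 · 30 · 130 = 3900.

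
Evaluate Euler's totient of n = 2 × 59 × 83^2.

φ(2) = 2 − 1 = 1.
φ(59) = 59 − 1 = 58.
φ(83^2) = 83^2 − 83^1 = 6889 − 83 = 6806.
Multiply: 1 · 58 · 6806 = 394748.

394748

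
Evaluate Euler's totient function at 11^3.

φ(11^3) = 11^3 − 11^2 = 1331 − 121 = 1210.

1210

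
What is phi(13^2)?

156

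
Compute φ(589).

540

Prime factorization: 589 = 19 · 31.
φ(589) = 589 · (1 − 1/19) · (1 − 1/31)
       = 589 · 540/589 = 540.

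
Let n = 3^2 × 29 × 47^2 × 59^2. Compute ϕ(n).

1242925152

φ(2006967069) = 2006967069 · (1 − 1/3) · (1 − 1/29) · (1 − 1/47) · (1 − 1/59)
       = 2006967069 · 149408/241251 = 1242925152.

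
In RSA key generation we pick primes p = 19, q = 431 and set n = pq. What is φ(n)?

φ(19) = 19 − 1 = 18.
φ(431) = 431 − 1 = 430.
Multiply: 18 · 430 = 7740.

7740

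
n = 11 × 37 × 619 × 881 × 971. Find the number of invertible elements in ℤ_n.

φ(11) = 11 − 1 = 10.
φ(37) = 37 − 1 = 36.
φ(619) = 619 − 1 = 618.
φ(881) = 881 − 1 = 880.
φ(971) = 971 − 1 = 970.
φ(215516336783) = 10 × 36 × 618 × 880 × 970 = 189908928000.

189908928000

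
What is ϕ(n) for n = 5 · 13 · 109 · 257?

1327104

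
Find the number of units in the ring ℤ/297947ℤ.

262080

Factor 297947: 297947 = 13^2 · 41 · 43.
φ(13^2) = 13^2 − 13^1 = 169 − 13 = 156.
φ(41) = 41 − 1 = 40.
φ(43) = 43 − 1 = 42.
Multiply: 156 · 40 · 42 = 262080.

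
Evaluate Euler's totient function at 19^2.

φ(361) = 361 · (1 − 1/19)
       = 361 · 18/19 = 342.

342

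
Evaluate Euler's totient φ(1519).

1260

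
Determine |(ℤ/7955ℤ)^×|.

7955 = 5 · 37 · 43.
φ(5) = 5 − 1 = 4.
φ(37) = 37 − 1 = 36.
φ(43) = 43 − 1 = 42.
Multiply: 4 · 36 · 42 = 6048.

6048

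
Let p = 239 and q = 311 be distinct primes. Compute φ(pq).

73780

φ(pq) = (p−1)(q−1) = 238 · 310 = 73780.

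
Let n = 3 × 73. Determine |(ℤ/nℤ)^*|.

144

φ(219) = 219 · (1 − 1/3) · (1 − 1/73)
       = 219 · 144/219 = 144.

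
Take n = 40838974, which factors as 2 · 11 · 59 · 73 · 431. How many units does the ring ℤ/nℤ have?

17956800

φ(2) = 2 − 1 = 1.
φ(11) = 11 − 1 = 10.
φ(59) = 59 − 1 = 58.
φ(73) = 73 − 1 = 72.
φ(431) = 431 − 1 = 430.
Multiply: 1 · 10 · 58 · 72 · 430 = 17956800.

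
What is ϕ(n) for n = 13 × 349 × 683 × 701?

1993622400

φ(13) = 13 − 1 = 12.
φ(349) = 349 − 1 = 348.
φ(683) = 683 − 1 = 682.
φ(701) = 701 − 1 = 700.
φ(2172238471) = 12 × 348 × 682 × 700 = 1993622400.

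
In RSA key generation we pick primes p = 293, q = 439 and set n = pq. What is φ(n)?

127896

φ(n) = (p − 1)(q − 1) = (293−1)(439−1) = 292·438 = 127896.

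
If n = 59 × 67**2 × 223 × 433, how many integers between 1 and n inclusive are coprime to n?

24597074304

φ(25573747709) = 25573747709 · (1 − 1/59) · (1 − 1/67) · (1 − 1/223) · (1 − 1/433)
       = 25573747709 · 367120512/381697727 = 24597074304.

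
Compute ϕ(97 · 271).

φ(26287) = 26287 · (1 − 1/97) · (1 − 1/271)
       = 26287 · 25920/26287 = 25920.

25920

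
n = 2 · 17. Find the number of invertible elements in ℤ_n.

φ(34) = 34 · (1 − 1/2) · (1 − 1/17)
       = 34 · 16/34 = 16.

16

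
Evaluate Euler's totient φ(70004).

30240

70004 = 2^2 · 11 · 37 · 43.
φ(2^2) = 2^2 − 2^1 = 4 − 2 = 2.
φ(11) = 11 − 1 = 10.
φ(37) = 37 − 1 = 36.
φ(43) = 43 − 1 = 42.
Since φ is multiplicative, φ(70004) = 2 · 10 · 36 · 42 = 30240.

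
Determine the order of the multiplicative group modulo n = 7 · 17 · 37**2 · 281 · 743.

26566686720

φ(7) = 7 − 1 = 6.
φ(17) = 17 − 1 = 16.
φ(37^2) = 37^1·(37−1) = 37·36 = 1332.
φ(281) = 281 − 1 = 280.
φ(743) = 743 − 1 = 742.
Multiply: 6 · 16 · 1332 · 280 · 742 = 26566686720.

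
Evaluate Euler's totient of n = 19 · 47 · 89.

φ(19) = 19 − 1 = 18.
φ(47) = 47 − 1 = 46.
φ(89) = 89 − 1 = 88.
φ(79477) = 18 × 46 × 88 = 72864.

72864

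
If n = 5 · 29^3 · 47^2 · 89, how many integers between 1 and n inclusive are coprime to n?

φ(23974508945) = 23974508945 · (1 − 1/5) · (1 − 1/29) · (1 − 1/47) · (1 − 1/89)
       = 23974508945 · 453376/606535 = 17920593152.

17920593152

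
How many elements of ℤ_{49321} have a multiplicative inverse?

Prime factorization: 49321 = 31 · 37 · 43.
φ(31) = 31 − 1 = 30.
φ(37) = 37 − 1 = 36.
φ(43) = 43 − 1 = 42.
φ(49321) = 30 × 36 × 42 = 45360.

45360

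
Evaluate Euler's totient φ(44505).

Prime factorization: 44505 = 3^2 · 5 · 23 · 43.
φ(3^2) = 3^1·(3−1) = 3·2 = 6.
φ(5) = 5 − 1 = 4.
φ(23) = 23 − 1 = 22.
φ(43) = 43 − 1 = 42.
Multiply: 6 · 4 · 22 · 42 = 22176.

22176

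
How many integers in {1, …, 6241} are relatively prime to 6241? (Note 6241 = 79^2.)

6162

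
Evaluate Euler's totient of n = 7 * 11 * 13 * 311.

φ(7) = 7 − 1 = 6.
φ(11) = 11 − 1 = 10.
φ(13) = 13 − 1 = 12.
φ(311) = 311 − 1 = 310.
Since φ is multiplicative, φ(311311) = 6 · 10 · 12 · 310 = 223200.

223200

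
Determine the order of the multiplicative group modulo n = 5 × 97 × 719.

275712

φ(348715) = 348715 · (1 − 1/5) · (1 − 1/97) · (1 − 1/719)
       = 348715 · 275712/348715 = 275712.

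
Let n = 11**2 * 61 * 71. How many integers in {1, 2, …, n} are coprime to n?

462000

φ(524051) = 524051 · (1 − 1/11) · (1 − 1/61) · (1 − 1/71)
       = 524051 · 42000/47641 = 462000.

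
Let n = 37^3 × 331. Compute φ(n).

16263720

φ(16766143) = 16766143 · (1 − 1/37) · (1 − 1/331)
       = 16766143 · 11880/12247 = 16263720.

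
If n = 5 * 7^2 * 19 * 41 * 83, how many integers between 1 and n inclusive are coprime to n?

φ(15840965) = 15840965 · (1 − 1/5) · (1 − 1/7) · (1 − 1/19) · (1 − 1/41) · (1 − 1/83)
       = 15840965 · 1416960/2262995 = 9918720.

9918720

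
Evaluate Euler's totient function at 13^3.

φ(13^3) = 13^2·(13−1) = 169·12 = 2028.

2028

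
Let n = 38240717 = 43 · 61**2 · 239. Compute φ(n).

φ(43) = 43 − 1 = 42.
φ(61^2) = 61^2 − 61^1 = 3721 − 61 = 3660.
φ(239) = 239 − 1 = 238.
Since φ is multiplicative, φ(38240717) = 42 · 3660 · 238 = 36585360.

36585360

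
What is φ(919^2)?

843642

φ(844561) = 844561 · (1 − 1/919)
       = 844561 · 918/919 = 843642.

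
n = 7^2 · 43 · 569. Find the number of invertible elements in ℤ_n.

φ(1198883) = 1198883 · (1 − 1/7) · (1 − 1/43) · (1 − 1/569)
       = 1198883 · 143136/171269 = 1001952.

1001952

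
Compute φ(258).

84

Factor 258: 258 = 2 · 3 · 43.
φ(258) = 258 · (1 − 1/2) · (1 − 1/3) · (1 − 1/43)
       = 258 · 84/258 = 84.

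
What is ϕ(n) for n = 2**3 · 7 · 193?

4608

φ(2^3) = 2^2·(2−1) = 4·1 = 4.
φ(7) = 7 − 1 = 6.
φ(193) = 193 − 1 = 192.
Since φ is multiplicative, φ(10808) = 4 · 6 · 192 = 4608.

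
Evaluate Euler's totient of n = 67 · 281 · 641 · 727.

8586547200

φ(67) = 67 − 1 = 66.
φ(281) = 281 − 1 = 280.
φ(641) = 641 − 1 = 640.
φ(727) = 727 − 1 = 726.
Since φ is multiplicative, φ(8773513789) = 66 · 280 · 640 · 726 = 8586547200.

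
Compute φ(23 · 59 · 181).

229680

φ(23) = 23 − 1 = 22.
φ(59) = 59 − 1 = 58.
φ(181) = 181 − 1 = 180.
Multiply: 22 · 58 · 180 = 229680.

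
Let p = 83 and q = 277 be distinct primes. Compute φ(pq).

φ(pq) = (p−1)(q−1) = 82 · 276 = 22632.

22632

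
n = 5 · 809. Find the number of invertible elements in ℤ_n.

3232

φ(5) = 5 − 1 = 4.
φ(809) = 809 − 1 = 808.
Multiply: 4 · 808 = 3232.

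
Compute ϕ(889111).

776160

Factor 889111: 889111 = 23 · 29 · 31 · 43.
φ(889111) = 889111 · (1 − 1/23) · (1 − 1/29) · (1 − 1/31) · (1 − 1/43)
       = 889111 · 776160/889111 = 776160.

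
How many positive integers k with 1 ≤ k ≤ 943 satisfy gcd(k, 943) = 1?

880

943 = 23 · 41.
φ(943) = 943 · (1 − 1/23) · (1 − 1/41)
       = 943 · 880/943 = 880.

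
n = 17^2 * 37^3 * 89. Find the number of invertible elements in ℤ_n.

1179661824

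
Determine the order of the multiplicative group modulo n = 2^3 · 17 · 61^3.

14288640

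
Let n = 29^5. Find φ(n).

19803868

φ(29^5) = 29^5 − 29^4 = 20511149 − 707281 = 19803868.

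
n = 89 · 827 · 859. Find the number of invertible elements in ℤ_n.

φ(89) = 89 − 1 = 88.
φ(827) = 827 − 1 = 826.
φ(859) = 859 − 1 = 858.
φ(63224977) = 88 × 826 × 858 = 62366304.

62366304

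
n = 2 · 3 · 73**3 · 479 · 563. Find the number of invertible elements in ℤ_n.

φ(629453625054) = 629453625054 · (1 − 1/2) · (1 − 1/3) · (1 − 1/73) · (1 − 1/479) · (1 − 1/563)
       = 629453625054 · 38683584/118118526 = 206144819136.

206144819136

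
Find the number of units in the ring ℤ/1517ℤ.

1440

Factor 1517: 1517 = 37 · 41.
φ(1517) = 1517 · (1 − 1/37) · (1 − 1/41)
       = 1517 · 1440/1517 = 1440.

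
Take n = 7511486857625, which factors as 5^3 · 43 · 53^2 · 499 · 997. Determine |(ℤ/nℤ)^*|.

φ(5^3) = 5^2·(5−1) = 25·4 = 100.
φ(43) = 43 − 1 = 42.
φ(53^2) = 53^2 − 53^1 = 2809 − 53 = 2756.
φ(499) = 499 − 1 = 498.
φ(997) = 997 − 1 = 996.
Multiply: 100 · 42 · 2756 · 498 · 996 = 5741391801600.

5741391801600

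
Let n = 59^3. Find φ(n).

φ(205379) = 205379 · (1 − 1/59)
       = 205379 · 58/59 = 201898.

201898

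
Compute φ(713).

660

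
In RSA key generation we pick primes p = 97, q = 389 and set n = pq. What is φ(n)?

37248

For distinct primes, φ(pq) = (p−1)(q−1) = 96 × 388 = 37248.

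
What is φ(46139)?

Prime factorization: 46139 = 29 * 37 * 43.
φ(29) = 29 − 1 = 28.
φ(37) = 37 − 1 = 36.
φ(43) = 43 − 1 = 42.
Since φ is multiplicative, φ(46139) = 28 · 36 · 42 = 42336.

42336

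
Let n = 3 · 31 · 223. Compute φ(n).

13320

φ(20739) = 20739 · (1 − 1/3) · (1 − 1/31) · (1 − 1/223)
       = 20739 · 13320/20739 = 13320.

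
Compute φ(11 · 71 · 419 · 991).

289674000

φ(11) = 11 − 1 = 10.
φ(71) = 71 − 1 = 70.
φ(419) = 419 − 1 = 418.
φ(991) = 991 − 1 = 990.
Multiply: 10 · 70 · 418 · 990 = 289674000.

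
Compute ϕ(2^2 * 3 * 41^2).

φ(20172) = 20172 · (1 − 1/2) · (1 − 1/3) · (1 − 1/41)
       = 20172 · 80/246 = 6560.

6560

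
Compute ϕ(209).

180

Factor 209: 209 = 11 · 19.
φ(209) = 209 · (1 − 1/11) · (1 − 1/19)
       = 209 · 180/209 = 180.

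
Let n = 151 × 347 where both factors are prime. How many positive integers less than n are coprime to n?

51900

φ(151) = 151 − 1 = 150.
φ(347) = 347 − 1 = 346.
φ(52397) = 150 × 346 = 51900.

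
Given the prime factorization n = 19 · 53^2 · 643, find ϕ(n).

φ(34317553) = 34317553 · (1 − 1/19) · (1 − 1/53) · (1 − 1/643)
       = 34317553 · 600912/647501 = 31848336.

31848336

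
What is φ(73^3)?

φ(73^3) = 73^3 − 73^2 = 389017 − 5329 = 383688.

383688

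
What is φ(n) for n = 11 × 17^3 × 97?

φ(11) = 11 − 1 = 10.
φ(17^3) = 17^2·(17−1) = 289·16 = 4624.
φ(97) = 97 − 1 = 96.
Since φ is multiplicative, φ(5242171) = 10 · 4624 · 96 = 4439040.

4439040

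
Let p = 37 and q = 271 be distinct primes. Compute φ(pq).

φ(pq) = (p−1)(q−1) = 36 · 270 = 9720.

9720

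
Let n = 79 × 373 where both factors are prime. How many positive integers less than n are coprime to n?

29016

φ(79) = 79 − 1 = 78.
φ(373) = 373 − 1 = 372.
φ(29467) = 78 × 372 = 29016.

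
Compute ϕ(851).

792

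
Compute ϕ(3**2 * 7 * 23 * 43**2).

φ(3^2) = 3^1·(3−1) = 3·2 = 6.
φ(7) = 7 − 1 = 6.
φ(23) = 23 − 1 = 22.
φ(43^2) = 43^2 − 43^1 = 1849 − 43 = 1806.
φ(2679201) = 6 × 6 × 22 × 1806 = 1430352.

1430352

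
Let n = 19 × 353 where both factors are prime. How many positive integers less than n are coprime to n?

6336

φ(19) = 19 − 1 = 18.
φ(353) = 353 − 1 = 352.
φ(6707) = 18 × 352 = 6336.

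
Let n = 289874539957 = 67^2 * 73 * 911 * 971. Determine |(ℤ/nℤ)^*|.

φ(289874539957) = 289874539957 · (1 − 1/67) · (1 − 1/73) · (1 − 1/911) · (1 − 1/971)
       = 289874539957 · 4194590400/4326485671 = 281037556800.

281037556800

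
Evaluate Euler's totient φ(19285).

12096

First factor: 19285 = 5 · 7 · 19 · 29.
φ(5) = 5 − 1 = 4.
φ(7) = 7 − 1 = 6.
φ(19) = 19 − 1 = 18.
φ(29) = 29 − 1 = 28.
Multiply: 4 · 6 · 18 · 28 = 12096.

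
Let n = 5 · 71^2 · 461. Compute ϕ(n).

φ(5) = 5 − 1 = 4.
φ(71^2) = 71^1·(71−1) = 71·70 = 4970.
φ(461) = 461 − 1 = 460.
φ(11619505) = 4 × 4970 × 460 = 9144800.

9144800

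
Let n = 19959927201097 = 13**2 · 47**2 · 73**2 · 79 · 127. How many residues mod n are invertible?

φ(13^2) = 13^1·(13−1) = 13·12 = 156.
φ(47^2) = 47^1·(47−1) = 47·46 = 2162.
φ(73^2) = 73^2 − 73^1 = 5329 − 73 = 5256.
φ(79) = 79 − 1 = 78.
φ(127) = 127 − 1 = 126.
Multiply: 156 · 2162 · 5256 · 78 · 126 = 17422111639296.

17422111639296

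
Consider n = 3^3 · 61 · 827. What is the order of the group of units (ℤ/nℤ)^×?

φ(3^3) = 3^2·(3−1) = 9·2 = 18.
φ(61) = 61 − 1 = 60.
φ(827) = 827 − 1 = 826.
Since φ is multiplicative, φ(1362069) = 18 · 60 · 826 = 892080.

892080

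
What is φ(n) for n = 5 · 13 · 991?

47520

φ(5) = 5 − 1 = 4.
φ(13) = 13 − 1 = 12.
φ(991) = 991 − 1 = 990.
Since φ is multiplicative, φ(64415) = 4 · 12 · 990 = 47520.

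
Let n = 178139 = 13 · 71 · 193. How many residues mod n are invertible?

161280

φ(178139) = 178139 · (1 − 1/13) · (1 − 1/71) · (1 − 1/193)
       = 178139 · 161280/178139 = 161280.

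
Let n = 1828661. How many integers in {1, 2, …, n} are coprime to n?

1708476

Factor 1828661: 1828661 = 23 × 43**3.
φ(1828661) = 1828661 · (1 − 1/23) · (1 − 1/43)
       = 1828661 · 924/989 = 1708476.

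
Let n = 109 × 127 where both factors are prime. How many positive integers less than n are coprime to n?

φ(pq) = (p−1)(q−1) = 108 · 126 = 13608.

13608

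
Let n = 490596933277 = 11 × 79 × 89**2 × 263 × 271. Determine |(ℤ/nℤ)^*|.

432147830400

φ(11) = 11 − 1 = 10.
φ(79) = 79 − 1 = 78.
φ(89^2) = 89^1·(89−1) = 89·88 = 7832.
φ(263) = 263 − 1 = 262.
φ(271) = 271 − 1 = 270.
Since φ is multiplicative, φ(490596933277) = 10 · 78 · 7832 · 262 · 270 = 432147830400.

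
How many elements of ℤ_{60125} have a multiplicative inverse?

43200

60125 = 5^3 * 13 * 37.
φ(60125) = 60125 · (1 − 1/5) · (1 − 1/13) · (1 − 1/37)
       = 60125 · 1728/2405 = 43200.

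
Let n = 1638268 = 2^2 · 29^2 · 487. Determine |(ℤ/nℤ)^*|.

789264

φ(1638268) = 1638268 · (1 − 1/2) · (1 − 1/29) · (1 − 1/487)
       = 1638268 · 13608/28246 = 789264.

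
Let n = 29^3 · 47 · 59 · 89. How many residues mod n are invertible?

5528693632

φ(29^3) = 29^2·(29−1) = 841·28 = 23548.
φ(47) = 47 − 1 = 46.
φ(59) = 59 − 1 = 58.
φ(89) = 89 − 1 = 88.
Multiply: 23548 · 46 · 58 · 88 = 5528693632.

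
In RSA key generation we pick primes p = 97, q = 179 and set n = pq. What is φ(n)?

17088

φ(pq) = (p−1)(q−1) = 96 · 178 = 17088.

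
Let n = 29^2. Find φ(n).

φ(841) = 841 · (1 − 1/29)
       = 841 · 28/29 = 812.

812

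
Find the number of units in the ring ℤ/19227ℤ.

10752

Prime factorization: 19227 = 3 × 13 × 17 × 29.
φ(19227) = 19227 · (1 − 1/3) · (1 − 1/13) · (1 − 1/17) · (1 − 1/29)
       = 19227 · 10752/19227 = 10752.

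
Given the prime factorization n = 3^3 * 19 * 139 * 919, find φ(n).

41045616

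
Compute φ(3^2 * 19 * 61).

φ(3^2) = 3^2 − 3^1 = 9 − 3 = 6.
φ(19) = 19 − 1 = 18.
φ(61) = 61 − 1 = 60.
Since φ is multiplicative, φ(10431) = 6 · 18 · 60 = 6480.

6480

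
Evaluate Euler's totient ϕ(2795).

2016

Prime factorization: 2795 = 5 · 13 · 43.
φ(2795) = 2795 · (1 − 1/5) · (1 − 1/13) · (1 − 1/43)
       = 2795 · 2016/2795 = 2016.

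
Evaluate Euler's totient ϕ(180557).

145152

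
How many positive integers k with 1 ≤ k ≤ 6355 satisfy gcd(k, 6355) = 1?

First factor: 6355 = 5 · 31 · 41.
φ(6355) = 6355 · (1 − 1/5) · (1 − 1/31) · (1 − 1/41)
       = 6355 · 4800/6355 = 4800.

4800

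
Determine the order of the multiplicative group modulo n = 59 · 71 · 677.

2744560

φ(2835953) = 2835953 · (1 − 1/59) · (1 − 1/71) · (1 − 1/677)
       = 2835953 · 2744560/2835953 = 2744560.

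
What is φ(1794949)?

1794949 = 13^3 · 19 · 43.
φ(1794949) = 1794949 · (1 − 1/13) · (1 − 1/19) · (1 − 1/43)
       = 1794949 · 9072/10621 = 1533168.

1533168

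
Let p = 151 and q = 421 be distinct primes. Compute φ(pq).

φ(n) = (p − 1)(q − 1) = (151−1)(421−1) = 150·420 = 63000.

63000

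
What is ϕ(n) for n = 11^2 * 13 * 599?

φ(942227) = 942227 · (1 − 1/11) · (1 − 1/13) · (1 − 1/599)
       = 942227 · 71760/85657 = 789360.

789360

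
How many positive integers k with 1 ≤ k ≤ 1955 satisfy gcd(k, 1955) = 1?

1955 = 5 · 17 · 23.
φ(1955) = 1955 · (1 − 1/5) · (1 − 1/17) · (1 − 1/23)
       = 1955 · 1408/1955 = 1408.

1408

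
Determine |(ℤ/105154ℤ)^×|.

42336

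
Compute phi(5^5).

φ(3125) = 3125 · (1 − 1/5)
       = 3125 · 4/5 = 2500.

2500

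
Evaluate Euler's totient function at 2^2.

2

φ(4) = 4 · (1 − 1/2)
       = 4 · 1/2 = 2.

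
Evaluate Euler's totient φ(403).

360

Prime factorization: 403 = 13 · 31.
φ(13) = 13 − 1 = 12.
φ(31) = 31 − 1 = 30.
Since φ is multiplicative, φ(403) = 12 · 30 = 360.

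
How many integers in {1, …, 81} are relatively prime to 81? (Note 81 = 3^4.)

φ(3^4) = 3^4 − 3^3 = 81 − 27 = 54.

54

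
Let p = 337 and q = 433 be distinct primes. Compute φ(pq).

φ(337) = 337 − 1 = 336.
φ(433) = 433 − 1 = 432.
Multiply: 336 · 432 = 145152.

145152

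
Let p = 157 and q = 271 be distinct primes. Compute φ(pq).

For distinct primes, φ(pq) = (p−1)(q−1) = 156 × 270 = 42120.

42120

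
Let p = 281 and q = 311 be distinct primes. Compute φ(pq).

φ(n) = (p − 1)(q − 1) = (281−1)(311−1) = 280·310 = 86800.

86800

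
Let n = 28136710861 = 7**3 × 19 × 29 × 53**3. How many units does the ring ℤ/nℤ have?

21643771968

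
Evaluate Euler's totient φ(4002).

Prime factorization: 4002 = 2 × 3 × 23 × 29.
φ(2) = 2 − 1 = 1.
φ(3) = 3 − 1 = 2.
φ(23) = 23 − 1 = 22.
φ(29) = 29 − 1 = 28.
Since φ is multiplicative, φ(4002) = 1 · 2 · 22 · 28 = 1232.

1232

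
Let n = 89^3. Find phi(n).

697048

φ(89^3) = 89^3 − 89^2 = 704969 − 7921 = 697048.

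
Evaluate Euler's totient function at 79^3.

486798

φ(493039) = 493039 · (1 − 1/79)
       = 493039 · 78/79 = 486798.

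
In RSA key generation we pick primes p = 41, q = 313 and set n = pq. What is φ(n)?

12480

φ(n) = (p − 1)(q − 1) = (41−1)(313−1) = 40·312 = 12480.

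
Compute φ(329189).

259200

329189 = 7 · 31 · 37 · 41.
φ(329189) = 329189 · (1 − 1/7) · (1 − 1/31) · (1 − 1/37) · (1 − 1/41)
       = 329189 · 259200/329189 = 259200.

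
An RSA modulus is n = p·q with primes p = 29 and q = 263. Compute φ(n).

7336

φ(29) = 29 − 1 = 28.
φ(263) = 263 − 1 = 262.
Multiply: 28 · 262 = 7336.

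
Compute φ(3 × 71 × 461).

64400

φ(3) = 3 − 1 = 2.
φ(71) = 71 − 1 = 70.
φ(461) = 461 − 1 = 460.
Since φ is multiplicative, φ(98193) = 2 · 70 · 460 = 64400.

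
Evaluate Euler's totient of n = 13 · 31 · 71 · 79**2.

φ(178573733) = 178573733 · (1 − 1/13) · (1 − 1/31) · (1 − 1/71) · (1 − 1/79)
       = 178573733 · 1965600/2260427 = 155282400.

155282400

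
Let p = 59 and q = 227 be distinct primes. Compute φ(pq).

13108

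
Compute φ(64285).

44352

First factor: 64285 = 5 · 13 · 23 · 43.
φ(5) = 5 − 1 = 4.
φ(13) = 13 − 1 = 12.
φ(23) = 23 − 1 = 22.
φ(43) = 43 − 1 = 42.
Multiply: 4 · 12 · 22 · 42 = 44352.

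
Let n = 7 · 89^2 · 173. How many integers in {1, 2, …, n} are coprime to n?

φ(9592331) = 9592331 · (1 − 1/7) · (1 − 1/89) · (1 − 1/173)
       = 9592331 · 90816/107779 = 8082624.

8082624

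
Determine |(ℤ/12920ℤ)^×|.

4608

Factor 12920: 12920 = 2^3 · 5 · 17 · 19.
φ(2^3) = 2^2·(2−1) = 4·1 = 4.
φ(5) = 5 − 1 = 4.
φ(17) = 17 − 1 = 16.
φ(19) = 19 − 1 = 18.
φ(12920) = 4 × 4 × 16 × 18 = 4608.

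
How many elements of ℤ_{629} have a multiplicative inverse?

Factor 629: 629 = 17 * 37.
φ(629) = 629 · (1 − 1/17) · (1 − 1/37)
       = 629 · 576/629 = 576.

576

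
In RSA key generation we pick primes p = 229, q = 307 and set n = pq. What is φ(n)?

φ(pq) = (p−1)(q−1) = 228 · 306 = 69768.

69768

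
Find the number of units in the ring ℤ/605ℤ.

First factor: 605 = 5 · 11^2.
φ(605) = 605 · (1 − 1/5) · (1 − 1/11)
       = 605 · 40/55 = 440.

440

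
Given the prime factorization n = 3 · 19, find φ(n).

φ(57) = 57 · (1 − 1/3) · (1 − 1/19)
       = 57 · 36/57 = 36.

36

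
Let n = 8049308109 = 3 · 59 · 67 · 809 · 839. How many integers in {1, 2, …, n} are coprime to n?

5183908224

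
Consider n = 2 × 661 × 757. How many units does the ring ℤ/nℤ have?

φ(2) = 2 − 1 = 1.
φ(661) = 661 − 1 = 660.
φ(757) = 757 − 1 = 756.
Multiply: 1 · 660 · 756 = 498960.

498960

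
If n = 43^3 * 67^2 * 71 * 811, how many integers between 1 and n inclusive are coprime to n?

φ(20551057533263) = 20551057533263 · (1 − 1/43) · (1 − 1/67) · (1 − 1/71) · (1 − 1/811)
       = 20551057533263 · 157172400/165890861 = 19470988429200.

19470988429200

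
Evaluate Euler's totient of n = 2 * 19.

18

φ(2) = 2 − 1 = 1.
φ(19) = 19 − 1 = 18.
φ(38) = 1 × 18 = 18.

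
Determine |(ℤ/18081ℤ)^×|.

10080

First factor: 18081 = 3^2 × 7^2 × 41.
φ(18081) = 18081 · (1 − 1/3) · (1 − 1/7) · (1 − 1/41)
       = 18081 · 480/861 = 10080.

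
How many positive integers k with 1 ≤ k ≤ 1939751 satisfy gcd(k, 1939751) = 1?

First factor: 1939751 = 11^2 * 17 * 23 * 41.
φ(11^2) = 11^1·(11−1) = 11·10 = 110.
φ(17) = 17 − 1 = 16.
φ(23) = 23 − 1 = 22.
φ(41) = 41 − 1 = 40.
Since φ is multiplicative, φ(1939751) = 110 · 16 · 22 · 40 = 1548800.

1548800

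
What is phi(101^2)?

10100

φ(10201) = 10201 · (1 − 1/101)
       = 10201 · 100/101 = 10100.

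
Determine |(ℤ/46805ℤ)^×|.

31680

46805 = 5 · 11 · 23 · 37.
φ(5) = 5 − 1 = 4.
φ(11) = 11 − 1 = 10.
φ(23) = 23 − 1 = 22.
φ(37) = 37 − 1 = 36.
Since φ is multiplicative, φ(46805) = 4 · 10 · 22 · 36 = 31680.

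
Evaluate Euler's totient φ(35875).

Factor 35875: 35875 = 5^3 * 7 * 41.
φ(35875) = 35875 · (1 − 1/5) · (1 − 1/7) · (1 − 1/41)
       = 35875 · 960/1435 = 24000.

24000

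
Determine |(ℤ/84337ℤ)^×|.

First factor: 84337 = 11^2 * 17 * 41.
φ(84337) = 84337 · (1 − 1/11) · (1 − 1/17) · (1 − 1/41)
       = 84337 · 6400/7667 = 70400.

70400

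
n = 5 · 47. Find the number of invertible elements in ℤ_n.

184

φ(5) = 5 − 1 = 4.
φ(47) = 47 − 1 = 46.
Since φ is multiplicative, φ(235) = 4 · 46 = 184.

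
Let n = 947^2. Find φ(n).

φ(947^2) = 947^1·(947−1) = 947·946 = 895862.

895862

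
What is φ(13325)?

9600

Factor 13325: 13325 = 5^2 × 13 × 41.
φ(5^2) = 5^2 − 5^1 = 25 − 5 = 20.
φ(13) = 13 − 1 = 12.
φ(41) = 41 − 1 = 40.
Since φ is multiplicative, φ(13325) = 20 · 12 · 40 = 9600.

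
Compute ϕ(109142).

Prime factorization: 109142 = 2 × 11^3 × 41.
φ(109142) = 109142 · (1 − 1/2) · (1 − 1/11) · (1 − 1/41)
       = 109142 · 400/902 = 48400.

48400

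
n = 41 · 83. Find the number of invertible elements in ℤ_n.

3280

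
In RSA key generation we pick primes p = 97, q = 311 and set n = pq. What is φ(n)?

29760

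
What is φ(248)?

120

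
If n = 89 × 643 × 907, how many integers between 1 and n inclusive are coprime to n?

φ(89) = 89 − 1 = 88.
φ(643) = 643 − 1 = 642.
φ(907) = 907 − 1 = 906.
Multiply: 88 · 642 · 906 = 51185376.

51185376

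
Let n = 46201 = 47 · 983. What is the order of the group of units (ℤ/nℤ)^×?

φ(47) = 47 − 1 = 46.
φ(983) = 983 − 1 = 982.
Since φ is multiplicative, φ(46201) = 46 · 982 = 45172.

45172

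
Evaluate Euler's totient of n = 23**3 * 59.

675004

φ(717853) = 717853 · (1 − 1/23) · (1 − 1/59)
       = 717853 · 1276/1357 = 675004.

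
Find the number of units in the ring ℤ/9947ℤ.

8232

First factor: 9947 = 7**3 * 29.
φ(7^3) = 7^3 − 7^2 = 343 − 49 = 294.
φ(29) = 29 − 1 = 28.
Since φ is multiplicative, φ(9947) = 294 · 28 = 8232.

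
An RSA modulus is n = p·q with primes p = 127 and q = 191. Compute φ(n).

23940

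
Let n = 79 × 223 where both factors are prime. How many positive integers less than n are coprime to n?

φ(n) = (p − 1)(q − 1) = (79−1)(223−1) = 78·222 = 17316.

17316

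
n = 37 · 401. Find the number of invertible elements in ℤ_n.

14400

φ(14837) = 14837 · (1 − 1/37) · (1 − 1/401)
       = 14837 · 14400/14837 = 14400.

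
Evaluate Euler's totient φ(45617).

45617 = 11^2 × 13 × 29.
φ(45617) = 45617 · (1 − 1/11) · (1 − 1/13) · (1 − 1/29)
       = 45617 · 3360/4147 = 36960.

36960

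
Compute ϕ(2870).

960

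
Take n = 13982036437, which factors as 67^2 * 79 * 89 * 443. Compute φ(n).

13415852736

φ(13982036437) = 13982036437 · (1 − 1/67) · (1 − 1/79) · (1 − 1/89) · (1 − 1/443)
       = 13982036437 · 200236608/208687111 = 13415852736.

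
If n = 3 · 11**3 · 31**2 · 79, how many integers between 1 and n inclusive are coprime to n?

φ(303144567) = 303144567 · (1 − 1/3) · (1 − 1/11) · (1 − 1/31) · (1 − 1/79)
       = 303144567 · 46800/80817 = 175546800.

175546800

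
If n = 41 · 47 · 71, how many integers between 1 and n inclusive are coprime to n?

128800

φ(136817) = 136817 · (1 − 1/41) · (1 − 1/47) · (1 − 1/71)
       = 136817 · 128800/136817 = 128800.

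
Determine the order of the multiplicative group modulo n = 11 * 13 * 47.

φ(6721) = 6721 · (1 − 1/11) · (1 − 1/13) · (1 − 1/47)
       = 6721 · 5520/6721 = 5520.

5520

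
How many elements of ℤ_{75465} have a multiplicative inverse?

First factor: 75465 = 3**3 × 5 × 13 × 43.
φ(75465) = 75465 · (1 − 1/3) · (1 − 1/5) · (1 − 1/13) · (1 − 1/43)
       = 75465 · 4032/8385 = 36288.

36288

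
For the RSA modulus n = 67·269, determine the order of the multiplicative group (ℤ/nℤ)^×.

17688

φ(pq) = (p−1)(q−1) = 66 · 268 = 17688.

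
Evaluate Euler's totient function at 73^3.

φ(73^3) = 73^2·(73−1) = 5329·72 = 383688.

383688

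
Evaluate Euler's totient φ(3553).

3553 = 11 × 17 × 19.
φ(3553) = 3553 · (1 − 1/11) · (1 − 1/17) · (1 − 1/19)
       = 3553 · 2880/3553 = 2880.

2880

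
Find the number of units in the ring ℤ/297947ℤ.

262080

297947 = 13^2 · 41 · 43.
φ(297947) = 297947 · (1 − 1/13) · (1 − 1/41) · (1 − 1/43)
       = 297947 · 20160/22919 = 262080.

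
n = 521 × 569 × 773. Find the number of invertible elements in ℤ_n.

228017920

φ(521) = 521 − 1 = 520.
φ(569) = 569 − 1 = 568.
φ(773) = 773 − 1 = 772.
φ(229155077) = 520 × 568 × 772 = 228017920.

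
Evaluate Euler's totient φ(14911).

Prime factorization: 14911 = 13 * 31 * 37.
φ(14911) = 14911 · (1 − 1/13) · (1 − 1/31) · (1 − 1/37)
       = 14911 · 12960/14911 = 12960.

12960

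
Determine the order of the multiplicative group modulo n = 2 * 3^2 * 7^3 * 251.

φ(1549674) = 1549674 · (1 − 1/2) · (1 − 1/3) · (1 − 1/7) · (1 − 1/251)
       = 1549674 · 3000/10542 = 441000.

441000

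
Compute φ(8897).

First factor: 8897 = 7 · 31 · 41.
φ(8897) = 8897 · (1 − 1/7) · (1 − 1/31) · (1 − 1/41)
       = 8897 · 7200/8897 = 7200.

7200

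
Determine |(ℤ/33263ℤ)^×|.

30240

33263 = 29 · 31 · 37.
φ(33263) = 33263 · (1 − 1/29) · (1 − 1/31) · (1 − 1/37)
       = 33263 · 30240/33263 = 30240.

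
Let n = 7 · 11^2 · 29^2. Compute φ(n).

φ(7) = 7 − 1 = 6.
φ(11^2) = 11^2 − 11^1 = 121 − 11 = 110.
φ(29^2) = 29^2 − 29^1 = 841 − 29 = 812.
φ(712327) = 6 × 110 × 812 = 535920.

535920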